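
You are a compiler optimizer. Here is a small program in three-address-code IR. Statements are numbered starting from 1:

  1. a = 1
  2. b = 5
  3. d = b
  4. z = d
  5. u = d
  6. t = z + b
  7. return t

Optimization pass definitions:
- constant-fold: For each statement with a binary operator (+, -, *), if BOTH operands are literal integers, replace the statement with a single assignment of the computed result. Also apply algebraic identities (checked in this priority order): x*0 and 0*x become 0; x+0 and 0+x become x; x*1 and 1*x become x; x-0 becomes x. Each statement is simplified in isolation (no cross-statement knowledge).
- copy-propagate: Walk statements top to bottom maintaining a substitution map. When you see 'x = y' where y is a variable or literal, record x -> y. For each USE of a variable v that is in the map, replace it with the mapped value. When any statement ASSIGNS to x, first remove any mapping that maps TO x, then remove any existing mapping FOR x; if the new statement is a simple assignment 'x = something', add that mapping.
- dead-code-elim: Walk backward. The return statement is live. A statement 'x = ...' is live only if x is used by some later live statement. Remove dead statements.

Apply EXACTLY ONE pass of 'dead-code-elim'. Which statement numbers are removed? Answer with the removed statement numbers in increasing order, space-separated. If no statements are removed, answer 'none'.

Answer: 1 5

Derivation:
Backward liveness scan:
Stmt 1 'a = 1': DEAD (a not in live set [])
Stmt 2 'b = 5': KEEP (b is live); live-in = []
Stmt 3 'd = b': KEEP (d is live); live-in = ['b']
Stmt 4 'z = d': KEEP (z is live); live-in = ['b', 'd']
Stmt 5 'u = d': DEAD (u not in live set ['b', 'z'])
Stmt 6 't = z + b': KEEP (t is live); live-in = ['b', 'z']
Stmt 7 'return t': KEEP (return); live-in = ['t']
Removed statement numbers: [1, 5]
Surviving IR:
  b = 5
  d = b
  z = d
  t = z + b
  return t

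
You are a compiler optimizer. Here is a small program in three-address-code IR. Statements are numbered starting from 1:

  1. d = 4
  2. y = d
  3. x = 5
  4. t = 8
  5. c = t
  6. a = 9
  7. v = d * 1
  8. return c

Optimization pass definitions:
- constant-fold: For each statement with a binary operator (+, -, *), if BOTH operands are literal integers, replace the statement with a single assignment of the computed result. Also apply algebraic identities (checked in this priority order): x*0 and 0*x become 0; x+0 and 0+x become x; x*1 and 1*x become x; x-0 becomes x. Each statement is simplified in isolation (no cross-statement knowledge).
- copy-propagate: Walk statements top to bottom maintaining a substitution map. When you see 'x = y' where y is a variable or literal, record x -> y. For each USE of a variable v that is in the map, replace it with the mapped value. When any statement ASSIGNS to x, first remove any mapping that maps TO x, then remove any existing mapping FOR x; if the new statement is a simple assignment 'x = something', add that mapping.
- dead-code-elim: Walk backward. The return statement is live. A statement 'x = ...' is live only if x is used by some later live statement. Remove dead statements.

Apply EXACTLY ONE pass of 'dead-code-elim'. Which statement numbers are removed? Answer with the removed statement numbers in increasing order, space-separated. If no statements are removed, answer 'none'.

Answer: 1 2 3 6 7

Derivation:
Backward liveness scan:
Stmt 1 'd = 4': DEAD (d not in live set [])
Stmt 2 'y = d': DEAD (y not in live set [])
Stmt 3 'x = 5': DEAD (x not in live set [])
Stmt 4 't = 8': KEEP (t is live); live-in = []
Stmt 5 'c = t': KEEP (c is live); live-in = ['t']
Stmt 6 'a = 9': DEAD (a not in live set ['c'])
Stmt 7 'v = d * 1': DEAD (v not in live set ['c'])
Stmt 8 'return c': KEEP (return); live-in = ['c']
Removed statement numbers: [1, 2, 3, 6, 7]
Surviving IR:
  t = 8
  c = t
  return c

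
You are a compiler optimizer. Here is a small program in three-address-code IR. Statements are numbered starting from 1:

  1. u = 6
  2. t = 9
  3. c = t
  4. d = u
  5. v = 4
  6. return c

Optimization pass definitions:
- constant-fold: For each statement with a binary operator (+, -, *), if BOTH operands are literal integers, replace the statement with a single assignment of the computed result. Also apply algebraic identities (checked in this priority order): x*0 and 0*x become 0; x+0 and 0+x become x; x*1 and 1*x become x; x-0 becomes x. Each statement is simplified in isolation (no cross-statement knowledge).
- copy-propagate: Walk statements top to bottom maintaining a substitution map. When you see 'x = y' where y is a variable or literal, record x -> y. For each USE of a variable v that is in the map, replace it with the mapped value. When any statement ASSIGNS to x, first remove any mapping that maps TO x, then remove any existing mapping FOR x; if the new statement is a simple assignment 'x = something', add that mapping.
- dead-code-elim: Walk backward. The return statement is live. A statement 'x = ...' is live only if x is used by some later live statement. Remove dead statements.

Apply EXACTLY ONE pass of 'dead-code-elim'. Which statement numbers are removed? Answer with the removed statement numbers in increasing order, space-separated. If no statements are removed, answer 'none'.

Backward liveness scan:
Stmt 1 'u = 6': DEAD (u not in live set [])
Stmt 2 't = 9': KEEP (t is live); live-in = []
Stmt 3 'c = t': KEEP (c is live); live-in = ['t']
Stmt 4 'd = u': DEAD (d not in live set ['c'])
Stmt 5 'v = 4': DEAD (v not in live set ['c'])
Stmt 6 'return c': KEEP (return); live-in = ['c']
Removed statement numbers: [1, 4, 5]
Surviving IR:
  t = 9
  c = t
  return c

Answer: 1 4 5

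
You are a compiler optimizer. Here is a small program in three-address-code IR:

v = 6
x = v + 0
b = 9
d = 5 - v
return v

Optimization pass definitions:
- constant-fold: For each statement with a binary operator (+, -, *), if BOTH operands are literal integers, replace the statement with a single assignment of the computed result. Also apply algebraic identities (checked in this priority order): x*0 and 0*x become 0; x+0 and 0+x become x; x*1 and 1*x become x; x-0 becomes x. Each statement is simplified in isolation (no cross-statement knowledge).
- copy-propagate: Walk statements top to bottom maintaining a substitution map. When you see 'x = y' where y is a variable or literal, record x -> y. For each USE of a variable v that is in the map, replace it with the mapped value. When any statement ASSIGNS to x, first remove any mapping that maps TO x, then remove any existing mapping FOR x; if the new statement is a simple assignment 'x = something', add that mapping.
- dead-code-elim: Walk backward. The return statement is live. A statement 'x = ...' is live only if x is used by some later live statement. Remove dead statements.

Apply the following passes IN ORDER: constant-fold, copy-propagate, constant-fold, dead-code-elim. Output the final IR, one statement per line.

Answer: return 6

Derivation:
Initial IR:
  v = 6
  x = v + 0
  b = 9
  d = 5 - v
  return v
After constant-fold (5 stmts):
  v = 6
  x = v
  b = 9
  d = 5 - v
  return v
After copy-propagate (5 stmts):
  v = 6
  x = 6
  b = 9
  d = 5 - 6
  return 6
After constant-fold (5 stmts):
  v = 6
  x = 6
  b = 9
  d = -1
  return 6
After dead-code-elim (1 stmts):
  return 6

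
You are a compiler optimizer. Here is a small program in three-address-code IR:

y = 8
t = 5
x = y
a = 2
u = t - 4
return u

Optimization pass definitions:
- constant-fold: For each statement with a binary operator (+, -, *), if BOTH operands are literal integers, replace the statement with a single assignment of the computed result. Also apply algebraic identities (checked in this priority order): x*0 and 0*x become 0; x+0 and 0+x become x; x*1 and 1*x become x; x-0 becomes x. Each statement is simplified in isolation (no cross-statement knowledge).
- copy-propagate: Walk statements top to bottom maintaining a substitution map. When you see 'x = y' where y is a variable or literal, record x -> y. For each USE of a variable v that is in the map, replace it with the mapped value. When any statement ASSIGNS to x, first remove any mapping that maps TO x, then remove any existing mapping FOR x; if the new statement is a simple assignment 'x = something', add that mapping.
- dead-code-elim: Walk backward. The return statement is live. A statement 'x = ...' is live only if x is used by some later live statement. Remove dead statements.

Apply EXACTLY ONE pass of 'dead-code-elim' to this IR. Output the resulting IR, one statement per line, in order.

Applying dead-code-elim statement-by-statement:
  [6] return u  -> KEEP (return); live=['u']
  [5] u = t - 4  -> KEEP; live=['t']
  [4] a = 2  -> DEAD (a not live)
  [3] x = y  -> DEAD (x not live)
  [2] t = 5  -> KEEP; live=[]
  [1] y = 8  -> DEAD (y not live)
Result (3 stmts):
  t = 5
  u = t - 4
  return u

Answer: t = 5
u = t - 4
return u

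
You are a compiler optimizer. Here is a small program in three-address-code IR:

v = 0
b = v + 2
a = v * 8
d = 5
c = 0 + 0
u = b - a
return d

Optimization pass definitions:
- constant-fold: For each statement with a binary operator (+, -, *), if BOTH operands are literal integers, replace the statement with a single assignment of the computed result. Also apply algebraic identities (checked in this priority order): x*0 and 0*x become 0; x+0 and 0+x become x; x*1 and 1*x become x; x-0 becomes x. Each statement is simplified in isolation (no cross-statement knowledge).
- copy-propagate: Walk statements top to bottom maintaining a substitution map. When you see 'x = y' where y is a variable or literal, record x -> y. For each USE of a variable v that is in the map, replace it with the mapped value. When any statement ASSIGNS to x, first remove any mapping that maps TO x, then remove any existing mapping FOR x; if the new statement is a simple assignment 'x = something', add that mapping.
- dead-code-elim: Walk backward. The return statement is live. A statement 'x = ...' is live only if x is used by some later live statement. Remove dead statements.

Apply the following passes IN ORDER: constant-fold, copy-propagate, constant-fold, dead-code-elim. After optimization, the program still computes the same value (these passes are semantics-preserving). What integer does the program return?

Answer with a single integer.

Initial IR:
  v = 0
  b = v + 2
  a = v * 8
  d = 5
  c = 0 + 0
  u = b - a
  return d
After constant-fold (7 stmts):
  v = 0
  b = v + 2
  a = v * 8
  d = 5
  c = 0
  u = b - a
  return d
After copy-propagate (7 stmts):
  v = 0
  b = 0 + 2
  a = 0 * 8
  d = 5
  c = 0
  u = b - a
  return 5
After constant-fold (7 stmts):
  v = 0
  b = 2
  a = 0
  d = 5
  c = 0
  u = b - a
  return 5
After dead-code-elim (1 stmts):
  return 5
Evaluate:
  v = 0  =>  v = 0
  b = v + 2  =>  b = 2
  a = v * 8  =>  a = 0
  d = 5  =>  d = 5
  c = 0 + 0  =>  c = 0
  u = b - a  =>  u = 2
  return d = 5

Answer: 5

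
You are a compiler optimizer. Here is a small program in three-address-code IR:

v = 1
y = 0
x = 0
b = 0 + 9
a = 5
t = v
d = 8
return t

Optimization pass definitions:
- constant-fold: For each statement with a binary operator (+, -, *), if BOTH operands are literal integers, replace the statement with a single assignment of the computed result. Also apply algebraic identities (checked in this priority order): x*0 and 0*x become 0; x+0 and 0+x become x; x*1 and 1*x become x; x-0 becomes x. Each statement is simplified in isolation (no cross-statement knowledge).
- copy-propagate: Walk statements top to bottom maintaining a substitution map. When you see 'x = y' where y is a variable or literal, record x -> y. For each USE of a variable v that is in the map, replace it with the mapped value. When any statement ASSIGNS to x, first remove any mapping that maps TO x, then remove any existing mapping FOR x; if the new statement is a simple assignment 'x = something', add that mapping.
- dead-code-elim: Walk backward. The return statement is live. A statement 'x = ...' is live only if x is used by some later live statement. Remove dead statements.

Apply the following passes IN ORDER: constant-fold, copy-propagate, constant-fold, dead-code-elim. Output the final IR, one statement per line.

Initial IR:
  v = 1
  y = 0
  x = 0
  b = 0 + 9
  a = 5
  t = v
  d = 8
  return t
After constant-fold (8 stmts):
  v = 1
  y = 0
  x = 0
  b = 9
  a = 5
  t = v
  d = 8
  return t
After copy-propagate (8 stmts):
  v = 1
  y = 0
  x = 0
  b = 9
  a = 5
  t = 1
  d = 8
  return 1
After constant-fold (8 stmts):
  v = 1
  y = 0
  x = 0
  b = 9
  a = 5
  t = 1
  d = 8
  return 1
After dead-code-elim (1 stmts):
  return 1

Answer: return 1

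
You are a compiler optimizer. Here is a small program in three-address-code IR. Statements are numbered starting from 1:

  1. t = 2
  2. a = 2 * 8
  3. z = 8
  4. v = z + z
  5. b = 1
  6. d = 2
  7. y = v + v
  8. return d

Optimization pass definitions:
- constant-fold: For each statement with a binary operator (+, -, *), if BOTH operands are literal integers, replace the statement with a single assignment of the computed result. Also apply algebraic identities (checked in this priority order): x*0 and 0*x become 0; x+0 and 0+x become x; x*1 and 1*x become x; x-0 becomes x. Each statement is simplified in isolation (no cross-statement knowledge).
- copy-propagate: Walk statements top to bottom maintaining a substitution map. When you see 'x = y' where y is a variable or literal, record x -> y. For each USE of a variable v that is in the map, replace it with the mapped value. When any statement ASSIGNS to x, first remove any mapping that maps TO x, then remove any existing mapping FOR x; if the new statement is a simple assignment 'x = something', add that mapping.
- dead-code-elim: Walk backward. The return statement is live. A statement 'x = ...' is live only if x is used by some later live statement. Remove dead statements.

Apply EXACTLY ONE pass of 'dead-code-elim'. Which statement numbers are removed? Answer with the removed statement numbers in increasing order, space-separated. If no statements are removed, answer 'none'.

Answer: 1 2 3 4 5 7

Derivation:
Backward liveness scan:
Stmt 1 't = 2': DEAD (t not in live set [])
Stmt 2 'a = 2 * 8': DEAD (a not in live set [])
Stmt 3 'z = 8': DEAD (z not in live set [])
Stmt 4 'v = z + z': DEAD (v not in live set [])
Stmt 5 'b = 1': DEAD (b not in live set [])
Stmt 6 'd = 2': KEEP (d is live); live-in = []
Stmt 7 'y = v + v': DEAD (y not in live set ['d'])
Stmt 8 'return d': KEEP (return); live-in = ['d']
Removed statement numbers: [1, 2, 3, 4, 5, 7]
Surviving IR:
  d = 2
  return d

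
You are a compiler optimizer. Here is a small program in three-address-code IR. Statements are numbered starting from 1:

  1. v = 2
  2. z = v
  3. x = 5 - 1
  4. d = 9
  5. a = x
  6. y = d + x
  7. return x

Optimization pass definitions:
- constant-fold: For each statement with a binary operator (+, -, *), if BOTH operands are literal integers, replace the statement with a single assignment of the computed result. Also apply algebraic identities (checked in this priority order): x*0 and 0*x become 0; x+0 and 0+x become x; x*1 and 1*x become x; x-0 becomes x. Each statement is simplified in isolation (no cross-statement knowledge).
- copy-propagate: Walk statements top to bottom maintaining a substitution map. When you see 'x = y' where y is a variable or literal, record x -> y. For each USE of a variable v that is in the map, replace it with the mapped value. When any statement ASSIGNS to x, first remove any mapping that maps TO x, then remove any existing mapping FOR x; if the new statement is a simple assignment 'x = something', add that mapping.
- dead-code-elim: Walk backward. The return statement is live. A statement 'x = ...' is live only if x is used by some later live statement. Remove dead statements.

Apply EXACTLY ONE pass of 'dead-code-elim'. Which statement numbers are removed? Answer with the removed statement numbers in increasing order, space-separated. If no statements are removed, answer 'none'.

Backward liveness scan:
Stmt 1 'v = 2': DEAD (v not in live set [])
Stmt 2 'z = v': DEAD (z not in live set [])
Stmt 3 'x = 5 - 1': KEEP (x is live); live-in = []
Stmt 4 'd = 9': DEAD (d not in live set ['x'])
Stmt 5 'a = x': DEAD (a not in live set ['x'])
Stmt 6 'y = d + x': DEAD (y not in live set ['x'])
Stmt 7 'return x': KEEP (return); live-in = ['x']
Removed statement numbers: [1, 2, 4, 5, 6]
Surviving IR:
  x = 5 - 1
  return x

Answer: 1 2 4 5 6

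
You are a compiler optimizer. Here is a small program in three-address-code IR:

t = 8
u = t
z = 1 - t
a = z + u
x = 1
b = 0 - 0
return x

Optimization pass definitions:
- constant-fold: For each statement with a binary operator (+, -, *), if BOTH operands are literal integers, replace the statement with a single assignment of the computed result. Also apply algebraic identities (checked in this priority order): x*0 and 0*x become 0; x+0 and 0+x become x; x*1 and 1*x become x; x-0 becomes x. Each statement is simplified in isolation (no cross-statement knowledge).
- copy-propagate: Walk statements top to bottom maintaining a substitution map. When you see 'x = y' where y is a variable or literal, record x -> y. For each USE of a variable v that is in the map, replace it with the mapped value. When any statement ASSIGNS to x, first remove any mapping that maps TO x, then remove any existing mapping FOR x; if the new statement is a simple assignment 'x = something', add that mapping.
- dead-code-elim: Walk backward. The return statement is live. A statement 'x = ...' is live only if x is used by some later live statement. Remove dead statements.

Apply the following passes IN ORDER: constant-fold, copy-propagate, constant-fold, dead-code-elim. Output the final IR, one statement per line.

Answer: return 1

Derivation:
Initial IR:
  t = 8
  u = t
  z = 1 - t
  a = z + u
  x = 1
  b = 0 - 0
  return x
After constant-fold (7 stmts):
  t = 8
  u = t
  z = 1 - t
  a = z + u
  x = 1
  b = 0
  return x
After copy-propagate (7 stmts):
  t = 8
  u = 8
  z = 1 - 8
  a = z + 8
  x = 1
  b = 0
  return 1
After constant-fold (7 stmts):
  t = 8
  u = 8
  z = -7
  a = z + 8
  x = 1
  b = 0
  return 1
After dead-code-elim (1 stmts):
  return 1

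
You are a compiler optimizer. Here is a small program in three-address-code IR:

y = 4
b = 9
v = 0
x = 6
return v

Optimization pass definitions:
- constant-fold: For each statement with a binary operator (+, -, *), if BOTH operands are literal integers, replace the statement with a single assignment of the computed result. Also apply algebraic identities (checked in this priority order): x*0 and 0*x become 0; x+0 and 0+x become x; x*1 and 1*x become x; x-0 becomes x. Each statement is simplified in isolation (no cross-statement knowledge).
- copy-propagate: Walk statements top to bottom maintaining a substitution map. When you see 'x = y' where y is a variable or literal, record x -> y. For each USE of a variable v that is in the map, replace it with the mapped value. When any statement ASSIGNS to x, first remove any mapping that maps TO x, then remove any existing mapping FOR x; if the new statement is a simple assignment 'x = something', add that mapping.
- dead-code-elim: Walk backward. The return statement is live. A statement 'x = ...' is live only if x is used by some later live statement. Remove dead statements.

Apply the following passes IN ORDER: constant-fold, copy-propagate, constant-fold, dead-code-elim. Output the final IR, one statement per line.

Answer: return 0

Derivation:
Initial IR:
  y = 4
  b = 9
  v = 0
  x = 6
  return v
After constant-fold (5 stmts):
  y = 4
  b = 9
  v = 0
  x = 6
  return v
After copy-propagate (5 stmts):
  y = 4
  b = 9
  v = 0
  x = 6
  return 0
After constant-fold (5 stmts):
  y = 4
  b = 9
  v = 0
  x = 6
  return 0
After dead-code-elim (1 stmts):
  return 0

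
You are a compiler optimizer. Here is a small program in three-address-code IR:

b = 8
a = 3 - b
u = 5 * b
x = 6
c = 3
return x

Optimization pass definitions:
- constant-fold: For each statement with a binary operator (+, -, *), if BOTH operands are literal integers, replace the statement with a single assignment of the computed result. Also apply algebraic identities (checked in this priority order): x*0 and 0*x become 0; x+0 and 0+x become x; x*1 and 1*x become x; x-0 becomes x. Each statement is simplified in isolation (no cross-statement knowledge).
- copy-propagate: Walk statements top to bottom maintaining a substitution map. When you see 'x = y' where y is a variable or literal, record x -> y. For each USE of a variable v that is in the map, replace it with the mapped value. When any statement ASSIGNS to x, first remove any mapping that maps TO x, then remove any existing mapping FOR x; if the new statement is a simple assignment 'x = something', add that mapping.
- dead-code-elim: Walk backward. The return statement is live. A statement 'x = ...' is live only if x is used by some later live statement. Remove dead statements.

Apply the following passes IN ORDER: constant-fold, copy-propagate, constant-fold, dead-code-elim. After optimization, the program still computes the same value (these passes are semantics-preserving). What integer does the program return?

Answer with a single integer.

Initial IR:
  b = 8
  a = 3 - b
  u = 5 * b
  x = 6
  c = 3
  return x
After constant-fold (6 stmts):
  b = 8
  a = 3 - b
  u = 5 * b
  x = 6
  c = 3
  return x
After copy-propagate (6 stmts):
  b = 8
  a = 3 - 8
  u = 5 * 8
  x = 6
  c = 3
  return 6
After constant-fold (6 stmts):
  b = 8
  a = -5
  u = 40
  x = 6
  c = 3
  return 6
After dead-code-elim (1 stmts):
  return 6
Evaluate:
  b = 8  =>  b = 8
  a = 3 - b  =>  a = -5
  u = 5 * b  =>  u = 40
  x = 6  =>  x = 6
  c = 3  =>  c = 3
  return x = 6

Answer: 6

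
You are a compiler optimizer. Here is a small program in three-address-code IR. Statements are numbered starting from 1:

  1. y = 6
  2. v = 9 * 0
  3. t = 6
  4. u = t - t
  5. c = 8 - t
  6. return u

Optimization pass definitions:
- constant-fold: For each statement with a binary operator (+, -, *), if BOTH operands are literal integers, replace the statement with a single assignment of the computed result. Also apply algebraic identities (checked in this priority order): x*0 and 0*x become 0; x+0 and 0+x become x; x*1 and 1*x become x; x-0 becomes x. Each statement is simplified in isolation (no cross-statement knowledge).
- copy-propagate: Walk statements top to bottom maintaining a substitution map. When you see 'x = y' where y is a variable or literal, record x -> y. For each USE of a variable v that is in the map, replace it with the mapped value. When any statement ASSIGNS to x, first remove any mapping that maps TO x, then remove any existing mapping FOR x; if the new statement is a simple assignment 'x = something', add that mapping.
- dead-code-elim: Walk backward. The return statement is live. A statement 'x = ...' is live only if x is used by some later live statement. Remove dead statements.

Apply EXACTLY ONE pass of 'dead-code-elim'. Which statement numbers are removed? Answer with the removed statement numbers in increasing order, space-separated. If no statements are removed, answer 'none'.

Answer: 1 2 5

Derivation:
Backward liveness scan:
Stmt 1 'y = 6': DEAD (y not in live set [])
Stmt 2 'v = 9 * 0': DEAD (v not in live set [])
Stmt 3 't = 6': KEEP (t is live); live-in = []
Stmt 4 'u = t - t': KEEP (u is live); live-in = ['t']
Stmt 5 'c = 8 - t': DEAD (c not in live set ['u'])
Stmt 6 'return u': KEEP (return); live-in = ['u']
Removed statement numbers: [1, 2, 5]
Surviving IR:
  t = 6
  u = t - t
  return u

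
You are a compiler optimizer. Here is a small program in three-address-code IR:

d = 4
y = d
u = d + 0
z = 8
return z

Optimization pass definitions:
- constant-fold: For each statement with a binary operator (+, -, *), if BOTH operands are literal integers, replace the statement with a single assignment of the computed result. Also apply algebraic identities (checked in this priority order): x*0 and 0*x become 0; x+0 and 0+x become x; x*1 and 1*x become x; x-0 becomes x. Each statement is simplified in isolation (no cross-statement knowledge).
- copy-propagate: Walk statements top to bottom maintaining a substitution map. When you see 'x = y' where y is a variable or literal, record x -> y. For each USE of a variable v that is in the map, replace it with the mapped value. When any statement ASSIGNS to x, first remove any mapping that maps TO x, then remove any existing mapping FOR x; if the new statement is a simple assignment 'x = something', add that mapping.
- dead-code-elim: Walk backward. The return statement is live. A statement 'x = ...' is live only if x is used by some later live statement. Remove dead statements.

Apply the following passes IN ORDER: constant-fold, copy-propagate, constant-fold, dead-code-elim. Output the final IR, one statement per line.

Answer: return 8

Derivation:
Initial IR:
  d = 4
  y = d
  u = d + 0
  z = 8
  return z
After constant-fold (5 stmts):
  d = 4
  y = d
  u = d
  z = 8
  return z
After copy-propagate (5 stmts):
  d = 4
  y = 4
  u = 4
  z = 8
  return 8
After constant-fold (5 stmts):
  d = 4
  y = 4
  u = 4
  z = 8
  return 8
After dead-code-elim (1 stmts):
  return 8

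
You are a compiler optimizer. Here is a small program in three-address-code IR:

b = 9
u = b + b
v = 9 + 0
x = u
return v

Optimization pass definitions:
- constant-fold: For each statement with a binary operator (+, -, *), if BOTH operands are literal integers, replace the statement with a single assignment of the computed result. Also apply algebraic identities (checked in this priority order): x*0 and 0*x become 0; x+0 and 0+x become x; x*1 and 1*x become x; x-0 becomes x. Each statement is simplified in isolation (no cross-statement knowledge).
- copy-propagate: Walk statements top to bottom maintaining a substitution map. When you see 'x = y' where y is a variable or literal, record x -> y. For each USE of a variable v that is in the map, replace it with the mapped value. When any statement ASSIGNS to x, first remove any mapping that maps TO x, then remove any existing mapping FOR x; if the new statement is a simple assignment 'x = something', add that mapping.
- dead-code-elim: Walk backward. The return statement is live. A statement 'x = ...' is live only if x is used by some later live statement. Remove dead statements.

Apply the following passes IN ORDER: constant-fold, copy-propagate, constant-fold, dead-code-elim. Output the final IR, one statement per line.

Initial IR:
  b = 9
  u = b + b
  v = 9 + 0
  x = u
  return v
After constant-fold (5 stmts):
  b = 9
  u = b + b
  v = 9
  x = u
  return v
After copy-propagate (5 stmts):
  b = 9
  u = 9 + 9
  v = 9
  x = u
  return 9
After constant-fold (5 stmts):
  b = 9
  u = 18
  v = 9
  x = u
  return 9
After dead-code-elim (1 stmts):
  return 9

Answer: return 9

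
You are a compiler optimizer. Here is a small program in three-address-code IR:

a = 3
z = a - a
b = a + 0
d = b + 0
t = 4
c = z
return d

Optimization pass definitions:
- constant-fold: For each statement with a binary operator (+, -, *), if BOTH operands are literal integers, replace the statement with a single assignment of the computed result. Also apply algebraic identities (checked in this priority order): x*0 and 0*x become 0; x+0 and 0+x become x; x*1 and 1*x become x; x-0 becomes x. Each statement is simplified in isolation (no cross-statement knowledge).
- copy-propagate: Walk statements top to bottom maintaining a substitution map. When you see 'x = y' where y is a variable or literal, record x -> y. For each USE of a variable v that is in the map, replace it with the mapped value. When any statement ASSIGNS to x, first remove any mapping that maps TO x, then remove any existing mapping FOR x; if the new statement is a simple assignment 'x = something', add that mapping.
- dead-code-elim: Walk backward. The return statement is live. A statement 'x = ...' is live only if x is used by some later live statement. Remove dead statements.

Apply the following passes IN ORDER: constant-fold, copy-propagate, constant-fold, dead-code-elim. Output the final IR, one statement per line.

Answer: return 3

Derivation:
Initial IR:
  a = 3
  z = a - a
  b = a + 0
  d = b + 0
  t = 4
  c = z
  return d
After constant-fold (7 stmts):
  a = 3
  z = a - a
  b = a
  d = b
  t = 4
  c = z
  return d
After copy-propagate (7 stmts):
  a = 3
  z = 3 - 3
  b = 3
  d = 3
  t = 4
  c = z
  return 3
After constant-fold (7 stmts):
  a = 3
  z = 0
  b = 3
  d = 3
  t = 4
  c = z
  return 3
After dead-code-elim (1 stmts):
  return 3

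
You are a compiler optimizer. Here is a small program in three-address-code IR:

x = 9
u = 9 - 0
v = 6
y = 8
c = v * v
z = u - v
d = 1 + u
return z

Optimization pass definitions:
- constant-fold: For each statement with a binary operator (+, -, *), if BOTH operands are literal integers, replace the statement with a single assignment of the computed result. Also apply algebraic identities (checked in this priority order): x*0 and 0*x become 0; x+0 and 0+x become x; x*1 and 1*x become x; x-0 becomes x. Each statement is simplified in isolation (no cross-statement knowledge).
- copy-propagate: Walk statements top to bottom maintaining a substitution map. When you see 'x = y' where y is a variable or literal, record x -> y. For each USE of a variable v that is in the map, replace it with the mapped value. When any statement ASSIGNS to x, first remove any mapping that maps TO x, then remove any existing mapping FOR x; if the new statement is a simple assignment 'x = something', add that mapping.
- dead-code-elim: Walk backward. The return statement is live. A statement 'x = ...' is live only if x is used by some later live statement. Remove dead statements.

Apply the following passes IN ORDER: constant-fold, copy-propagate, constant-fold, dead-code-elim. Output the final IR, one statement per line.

Initial IR:
  x = 9
  u = 9 - 0
  v = 6
  y = 8
  c = v * v
  z = u - v
  d = 1 + u
  return z
After constant-fold (8 stmts):
  x = 9
  u = 9
  v = 6
  y = 8
  c = v * v
  z = u - v
  d = 1 + u
  return z
After copy-propagate (8 stmts):
  x = 9
  u = 9
  v = 6
  y = 8
  c = 6 * 6
  z = 9 - 6
  d = 1 + 9
  return z
After constant-fold (8 stmts):
  x = 9
  u = 9
  v = 6
  y = 8
  c = 36
  z = 3
  d = 10
  return z
After dead-code-elim (2 stmts):
  z = 3
  return z

Answer: z = 3
return z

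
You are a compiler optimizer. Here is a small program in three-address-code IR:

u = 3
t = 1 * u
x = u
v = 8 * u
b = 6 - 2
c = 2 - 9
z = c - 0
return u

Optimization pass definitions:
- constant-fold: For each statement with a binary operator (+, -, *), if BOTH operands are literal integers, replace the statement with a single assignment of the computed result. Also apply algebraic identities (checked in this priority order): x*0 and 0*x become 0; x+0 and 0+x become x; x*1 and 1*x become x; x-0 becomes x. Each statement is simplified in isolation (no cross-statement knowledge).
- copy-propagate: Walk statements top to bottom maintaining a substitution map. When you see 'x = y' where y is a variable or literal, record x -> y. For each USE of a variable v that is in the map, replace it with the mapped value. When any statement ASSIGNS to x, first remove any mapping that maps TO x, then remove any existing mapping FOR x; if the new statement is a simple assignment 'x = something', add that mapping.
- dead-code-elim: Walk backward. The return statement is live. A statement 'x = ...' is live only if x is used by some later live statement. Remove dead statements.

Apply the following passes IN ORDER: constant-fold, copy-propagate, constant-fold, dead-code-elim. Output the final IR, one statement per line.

Initial IR:
  u = 3
  t = 1 * u
  x = u
  v = 8 * u
  b = 6 - 2
  c = 2 - 9
  z = c - 0
  return u
After constant-fold (8 stmts):
  u = 3
  t = u
  x = u
  v = 8 * u
  b = 4
  c = -7
  z = c
  return u
After copy-propagate (8 stmts):
  u = 3
  t = 3
  x = 3
  v = 8 * 3
  b = 4
  c = -7
  z = -7
  return 3
After constant-fold (8 stmts):
  u = 3
  t = 3
  x = 3
  v = 24
  b = 4
  c = -7
  z = -7
  return 3
After dead-code-elim (1 stmts):
  return 3

Answer: return 3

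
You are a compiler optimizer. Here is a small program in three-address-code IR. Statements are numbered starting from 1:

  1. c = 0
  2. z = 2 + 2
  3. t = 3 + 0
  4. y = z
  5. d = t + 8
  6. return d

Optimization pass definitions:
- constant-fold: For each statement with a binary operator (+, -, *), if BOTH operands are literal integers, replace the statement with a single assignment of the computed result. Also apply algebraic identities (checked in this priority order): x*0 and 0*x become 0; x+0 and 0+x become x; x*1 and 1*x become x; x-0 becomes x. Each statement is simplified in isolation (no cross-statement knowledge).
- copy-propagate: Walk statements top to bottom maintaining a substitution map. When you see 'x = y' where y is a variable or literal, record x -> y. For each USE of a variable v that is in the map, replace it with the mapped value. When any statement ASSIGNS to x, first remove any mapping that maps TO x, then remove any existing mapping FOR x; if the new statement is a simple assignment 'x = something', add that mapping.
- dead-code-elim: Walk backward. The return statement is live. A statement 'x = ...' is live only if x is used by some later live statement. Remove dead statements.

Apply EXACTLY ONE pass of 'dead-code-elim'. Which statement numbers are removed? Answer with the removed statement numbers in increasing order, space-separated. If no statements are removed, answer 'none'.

Backward liveness scan:
Stmt 1 'c = 0': DEAD (c not in live set [])
Stmt 2 'z = 2 + 2': DEAD (z not in live set [])
Stmt 3 't = 3 + 0': KEEP (t is live); live-in = []
Stmt 4 'y = z': DEAD (y not in live set ['t'])
Stmt 5 'd = t + 8': KEEP (d is live); live-in = ['t']
Stmt 6 'return d': KEEP (return); live-in = ['d']
Removed statement numbers: [1, 2, 4]
Surviving IR:
  t = 3 + 0
  d = t + 8
  return d

Answer: 1 2 4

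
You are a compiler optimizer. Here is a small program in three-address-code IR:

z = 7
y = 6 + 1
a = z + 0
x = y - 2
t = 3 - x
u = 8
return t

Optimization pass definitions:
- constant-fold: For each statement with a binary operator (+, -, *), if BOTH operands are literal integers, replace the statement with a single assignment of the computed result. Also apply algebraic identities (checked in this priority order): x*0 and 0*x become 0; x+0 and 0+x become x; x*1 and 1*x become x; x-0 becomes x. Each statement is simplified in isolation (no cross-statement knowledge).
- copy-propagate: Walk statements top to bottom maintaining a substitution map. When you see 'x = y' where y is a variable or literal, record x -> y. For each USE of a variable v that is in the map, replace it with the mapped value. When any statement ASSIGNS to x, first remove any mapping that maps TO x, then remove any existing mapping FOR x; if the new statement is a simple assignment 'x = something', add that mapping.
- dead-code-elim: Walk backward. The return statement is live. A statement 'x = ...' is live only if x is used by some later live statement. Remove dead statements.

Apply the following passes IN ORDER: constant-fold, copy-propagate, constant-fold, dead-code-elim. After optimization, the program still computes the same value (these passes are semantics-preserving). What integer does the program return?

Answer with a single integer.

Answer: -2

Derivation:
Initial IR:
  z = 7
  y = 6 + 1
  a = z + 0
  x = y - 2
  t = 3 - x
  u = 8
  return t
After constant-fold (7 stmts):
  z = 7
  y = 7
  a = z
  x = y - 2
  t = 3 - x
  u = 8
  return t
After copy-propagate (7 stmts):
  z = 7
  y = 7
  a = 7
  x = 7 - 2
  t = 3 - x
  u = 8
  return t
After constant-fold (7 stmts):
  z = 7
  y = 7
  a = 7
  x = 5
  t = 3 - x
  u = 8
  return t
After dead-code-elim (3 stmts):
  x = 5
  t = 3 - x
  return t
Evaluate:
  z = 7  =>  z = 7
  y = 6 + 1  =>  y = 7
  a = z + 0  =>  a = 7
  x = y - 2  =>  x = 5
  t = 3 - x  =>  t = -2
  u = 8  =>  u = 8
  return t = -2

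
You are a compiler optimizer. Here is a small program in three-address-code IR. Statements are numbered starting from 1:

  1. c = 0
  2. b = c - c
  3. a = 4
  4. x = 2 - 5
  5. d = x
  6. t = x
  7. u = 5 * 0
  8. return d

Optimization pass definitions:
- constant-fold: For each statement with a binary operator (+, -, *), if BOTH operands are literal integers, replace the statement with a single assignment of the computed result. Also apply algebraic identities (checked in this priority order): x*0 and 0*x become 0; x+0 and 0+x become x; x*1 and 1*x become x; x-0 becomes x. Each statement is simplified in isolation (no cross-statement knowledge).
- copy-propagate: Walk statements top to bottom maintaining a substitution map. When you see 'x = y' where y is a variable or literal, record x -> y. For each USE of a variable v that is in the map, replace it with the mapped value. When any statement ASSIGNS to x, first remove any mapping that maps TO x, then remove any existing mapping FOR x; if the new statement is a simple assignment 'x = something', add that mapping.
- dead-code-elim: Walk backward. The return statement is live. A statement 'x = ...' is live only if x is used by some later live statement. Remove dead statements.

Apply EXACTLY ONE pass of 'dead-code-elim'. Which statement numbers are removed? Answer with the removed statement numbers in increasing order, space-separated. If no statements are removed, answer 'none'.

Answer: 1 2 3 6 7

Derivation:
Backward liveness scan:
Stmt 1 'c = 0': DEAD (c not in live set [])
Stmt 2 'b = c - c': DEAD (b not in live set [])
Stmt 3 'a = 4': DEAD (a not in live set [])
Stmt 4 'x = 2 - 5': KEEP (x is live); live-in = []
Stmt 5 'd = x': KEEP (d is live); live-in = ['x']
Stmt 6 't = x': DEAD (t not in live set ['d'])
Stmt 7 'u = 5 * 0': DEAD (u not in live set ['d'])
Stmt 8 'return d': KEEP (return); live-in = ['d']
Removed statement numbers: [1, 2, 3, 6, 7]
Surviving IR:
  x = 2 - 5
  d = x
  return d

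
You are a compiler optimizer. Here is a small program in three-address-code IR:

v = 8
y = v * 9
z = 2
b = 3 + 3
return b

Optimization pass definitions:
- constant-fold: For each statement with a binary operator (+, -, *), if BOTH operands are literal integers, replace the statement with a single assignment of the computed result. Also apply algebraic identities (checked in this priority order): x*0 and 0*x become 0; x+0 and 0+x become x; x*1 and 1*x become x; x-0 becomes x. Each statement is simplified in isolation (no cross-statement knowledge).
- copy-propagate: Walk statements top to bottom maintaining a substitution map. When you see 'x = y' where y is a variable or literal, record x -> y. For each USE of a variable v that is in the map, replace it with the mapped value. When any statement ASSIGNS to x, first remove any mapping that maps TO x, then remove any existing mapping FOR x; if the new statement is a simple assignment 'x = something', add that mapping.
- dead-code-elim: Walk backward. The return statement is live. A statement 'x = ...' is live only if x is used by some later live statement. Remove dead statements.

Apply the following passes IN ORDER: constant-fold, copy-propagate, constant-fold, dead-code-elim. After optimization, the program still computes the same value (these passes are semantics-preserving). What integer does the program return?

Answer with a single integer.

Initial IR:
  v = 8
  y = v * 9
  z = 2
  b = 3 + 3
  return b
After constant-fold (5 stmts):
  v = 8
  y = v * 9
  z = 2
  b = 6
  return b
After copy-propagate (5 stmts):
  v = 8
  y = 8 * 9
  z = 2
  b = 6
  return 6
After constant-fold (5 stmts):
  v = 8
  y = 72
  z = 2
  b = 6
  return 6
After dead-code-elim (1 stmts):
  return 6
Evaluate:
  v = 8  =>  v = 8
  y = v * 9  =>  y = 72
  z = 2  =>  z = 2
  b = 3 + 3  =>  b = 6
  return b = 6

Answer: 6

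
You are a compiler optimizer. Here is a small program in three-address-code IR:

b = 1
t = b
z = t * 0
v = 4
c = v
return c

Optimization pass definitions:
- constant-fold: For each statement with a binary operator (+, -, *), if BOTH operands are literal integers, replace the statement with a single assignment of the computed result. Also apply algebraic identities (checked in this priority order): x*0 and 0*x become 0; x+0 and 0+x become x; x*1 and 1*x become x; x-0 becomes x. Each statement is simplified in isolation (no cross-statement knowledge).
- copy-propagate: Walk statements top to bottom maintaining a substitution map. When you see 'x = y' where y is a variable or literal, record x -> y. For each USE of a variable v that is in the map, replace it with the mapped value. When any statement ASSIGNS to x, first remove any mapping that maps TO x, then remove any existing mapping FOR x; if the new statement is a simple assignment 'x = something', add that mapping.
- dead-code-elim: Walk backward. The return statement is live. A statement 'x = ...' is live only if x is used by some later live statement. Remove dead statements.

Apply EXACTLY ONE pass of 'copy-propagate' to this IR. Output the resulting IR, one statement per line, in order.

Applying copy-propagate statement-by-statement:
  [1] b = 1  (unchanged)
  [2] t = b  -> t = 1
  [3] z = t * 0  -> z = 1 * 0
  [4] v = 4  (unchanged)
  [5] c = v  -> c = 4
  [6] return c  -> return 4
Result (6 stmts):
  b = 1
  t = 1
  z = 1 * 0
  v = 4
  c = 4
  return 4

Answer: b = 1
t = 1
z = 1 * 0
v = 4
c = 4
return 4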